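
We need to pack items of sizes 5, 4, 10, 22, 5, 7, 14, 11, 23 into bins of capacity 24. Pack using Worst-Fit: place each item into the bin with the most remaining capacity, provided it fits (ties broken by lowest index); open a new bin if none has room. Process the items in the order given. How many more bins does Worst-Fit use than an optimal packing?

Worst-Fit: [5,4,10,5] [22] [7,14] [11] [23] → 5 bins.
Total size 101; any packing needs at least ⌈101/24⌉ = 5 bins.
So 5 is already optimal.

0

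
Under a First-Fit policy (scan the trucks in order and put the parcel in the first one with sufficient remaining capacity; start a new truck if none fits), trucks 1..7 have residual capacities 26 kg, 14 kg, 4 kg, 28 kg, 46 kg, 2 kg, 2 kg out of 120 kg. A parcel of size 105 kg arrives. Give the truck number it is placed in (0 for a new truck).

No truck has ≥ 105 kg free, so a new truck is opened.

0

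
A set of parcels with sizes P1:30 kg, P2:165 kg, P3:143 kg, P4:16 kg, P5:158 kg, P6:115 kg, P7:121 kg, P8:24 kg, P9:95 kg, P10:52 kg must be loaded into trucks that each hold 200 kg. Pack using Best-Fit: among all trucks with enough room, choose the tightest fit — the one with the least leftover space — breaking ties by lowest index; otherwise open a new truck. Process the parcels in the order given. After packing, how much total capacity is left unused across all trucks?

truck 1: place P1 (30 kg), 170 kg left
truck 1: place P2 (165 kg), 5 kg left
truck 2: place P3 (143 kg), 57 kg left
truck 2: place P4 (16 kg), 41 kg left
truck 3: place P5 (158 kg), 42 kg left
truck 4: place P6 (115 kg), 85 kg left
truck 5: place P7 (121 kg), 79 kg left
truck 2: place P8 (24 kg), 17 kg left
truck 6: place P9 (95 kg), 105 kg left
truck 5: place P10 (52 kg), 27 kg left
6 trucks × 200 kg = 1200 kg; used 919 kg; unused 281 kg.

281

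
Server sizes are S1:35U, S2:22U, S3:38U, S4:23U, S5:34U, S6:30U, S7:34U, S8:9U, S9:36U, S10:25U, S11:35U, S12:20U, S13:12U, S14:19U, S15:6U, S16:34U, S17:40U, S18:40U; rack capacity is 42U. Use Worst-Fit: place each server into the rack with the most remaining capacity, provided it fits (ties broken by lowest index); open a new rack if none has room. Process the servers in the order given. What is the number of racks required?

Put S1 (35U) in rack 1; 7U remain.
Put S2 (22U) in rack 2; 20U remain.
Put S3 (38U) in rack 3; 4U remain.
Put S4 (23U) in rack 4; 19U remain.
Put S5 (34U) in rack 5; 8U remain.
Put S6 (30U) in rack 6; 12U remain.
Put S7 (34U) in rack 7; 8U remain.
Put S8 (9U) in rack 2; 11U remain.
Put S9 (36U) in rack 8; 6U remain.
Put S10 (25U) in rack 9; 17U remain.
Put S11 (35U) in rack 10; 7U remain.
Put S12 (20U) in rack 11; 22U remain.
Put S13 (12U) in rack 11; 10U remain.
Put S14 (19U) in rack 4; 0U remain.
Put S15 (6U) in rack 9; 11U remain.
Put S16 (34U) in rack 12; 8U remain.
Put S17 (40U) in rack 13; 2U remain.
Put S18 (40U) in rack 14; 2U remain.

14 racks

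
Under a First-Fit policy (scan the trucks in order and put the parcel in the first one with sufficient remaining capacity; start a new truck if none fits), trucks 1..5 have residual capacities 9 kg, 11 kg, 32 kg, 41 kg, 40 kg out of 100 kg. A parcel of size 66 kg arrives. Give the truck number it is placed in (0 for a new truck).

No truck has ≥ 66 kg free, so a new truck is opened.

0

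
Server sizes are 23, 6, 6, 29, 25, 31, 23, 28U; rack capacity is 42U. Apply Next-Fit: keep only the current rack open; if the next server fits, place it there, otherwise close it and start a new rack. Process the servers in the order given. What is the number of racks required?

rack 1: place 23U, 19U left
rack 1: place 6U, 13U left
rack 1: place 6U, 7U left
rack 2: place 29U, 13U left
rack 3: place 25U, 17U left
rack 4: place 31U, 11U left
rack 5: place 23U, 19U left
rack 6: place 28U, 14U left
Final racks: [23,6,6] [29] [25] [31] [23] [28].

6 racks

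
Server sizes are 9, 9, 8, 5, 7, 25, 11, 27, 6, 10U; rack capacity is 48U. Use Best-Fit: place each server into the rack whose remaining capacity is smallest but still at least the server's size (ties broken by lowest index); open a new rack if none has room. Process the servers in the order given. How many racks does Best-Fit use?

rack 1: place 9U, 39U left
rack 1: place 9U, 30U left
rack 1: place 8U, 22U left
rack 1: place 5U, 17U left
rack 1: place 7U, 10U left
rack 2: place 25U, 23U left
rack 2: place 11U, 12U left
rack 3: place 27U, 21U left
rack 1: place 6U, 4U left
rack 2: place 10U, 2U left
Final racks: [9,9,8,5,7,6] [25,11,10] [27].

3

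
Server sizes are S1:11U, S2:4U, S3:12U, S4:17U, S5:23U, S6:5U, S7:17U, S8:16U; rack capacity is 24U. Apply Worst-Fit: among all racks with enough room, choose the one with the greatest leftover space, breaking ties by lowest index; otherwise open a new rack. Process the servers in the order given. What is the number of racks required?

6

S1 (11U) → rack 1 (remaining 13U)
S2 (4U) → rack 1 (remaining 9U)
S3 (12U) → rack 2 (remaining 12U)
S4 (17U) → rack 3 (remaining 7U)
S5 (23U) → rack 4 (remaining 1U)
S6 (5U) → rack 2 (remaining 7U)
S7 (17U) → rack 5 (remaining 7U)
S8 (16U) → rack 6 (remaining 8U)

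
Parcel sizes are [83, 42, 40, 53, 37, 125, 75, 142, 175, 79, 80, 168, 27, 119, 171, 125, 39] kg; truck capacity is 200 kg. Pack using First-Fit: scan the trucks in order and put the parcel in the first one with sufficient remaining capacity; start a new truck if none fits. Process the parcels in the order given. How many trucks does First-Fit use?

Put 83 kg in truck 1; 117 kg remain.
Put 42 kg in truck 1; 75 kg remain.
Put 40 kg in truck 1; 35 kg remain.
Put 53 kg in truck 2; 147 kg remain.
Put 37 kg in truck 2; 110 kg remain.
Put 125 kg in truck 3; 75 kg remain.
Put 75 kg in truck 2; 35 kg remain.
Put 142 kg in truck 4; 58 kg remain.
Put 175 kg in truck 5; 25 kg remain.
Put 79 kg in truck 6; 121 kg remain.
Put 80 kg in truck 6; 41 kg remain.
Put 168 kg in truck 7; 32 kg remain.
Put 27 kg in truck 1; 8 kg remain.
Put 119 kg in truck 8; 81 kg remain.
Put 171 kg in truck 9; 29 kg remain.
Put 125 kg in truck 10; 75 kg remain.
Put 39 kg in truck 3; 36 kg remain.
Final trucks: [83,42,40,27] [53,37,75] [125,39] [142] [175] [79,80] [168] [119] [171] [125].

10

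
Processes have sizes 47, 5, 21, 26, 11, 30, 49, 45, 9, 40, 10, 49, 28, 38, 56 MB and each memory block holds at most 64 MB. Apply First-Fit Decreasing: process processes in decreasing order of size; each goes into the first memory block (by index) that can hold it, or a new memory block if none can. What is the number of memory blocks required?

8

Sorted descending: 56, 49, 49, 47, 45, 40, 38, 30, 28, 26, 21, 11, 10, 9, 5.
56 MB → memory block 1 (remaining 8 MB)
49 MB → memory block 2 (remaining 15 MB)
49 MB → memory block 3 (remaining 15 MB)
47 MB → memory block 4 (remaining 17 MB)
45 MB → memory block 5 (remaining 19 MB)
40 MB → memory block 6 (remaining 24 MB)
38 MB → memory block 7 (remaining 26 MB)
30 MB → memory block 8 (remaining 34 MB)
28 MB → memory block 8 (remaining 6 MB)
26 MB → memory block 7 (remaining 0 MB)
21 MB → memory block 6 (remaining 3 MB)
11 MB → memory block 2 (remaining 4 MB)
10 MB → memory block 3 (remaining 5 MB)
9 MB → memory block 4 (remaining 8 MB)
5 MB → memory block 1 (remaining 3 MB)
Final memory blocks: [56,5] [49,11] [49,10] [47,9] [45] [40,21] [38,26] [30,28].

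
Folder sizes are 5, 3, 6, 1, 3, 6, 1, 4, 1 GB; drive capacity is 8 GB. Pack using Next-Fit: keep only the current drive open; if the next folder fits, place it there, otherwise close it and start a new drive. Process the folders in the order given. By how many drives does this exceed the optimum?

Next-Fit: [5,3] [6,1] [3] [6,1] [4,1] → 5 drives.
Total size 30 GB; any packing needs at least ⌈30/8⌉ = 4 drives.
An optimal packing achieves that bound: [6,1,1] [6,1] [5,3] [4,3] → 4 drives.
Excess: 5 − 4 = 1.

1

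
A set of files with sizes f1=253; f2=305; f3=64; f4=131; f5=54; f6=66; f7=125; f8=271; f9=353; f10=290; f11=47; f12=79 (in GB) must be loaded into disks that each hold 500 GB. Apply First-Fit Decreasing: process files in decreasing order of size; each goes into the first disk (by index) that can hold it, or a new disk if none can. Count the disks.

Sorted descending: 353, 305, 290, 271, 253, 131, 125, 79, 66, 64, 54, 47.
353 GB → disk 1 (remaining 147 GB)
305 GB → disk 2 (remaining 195 GB)
290 GB → disk 3 (remaining 210 GB)
271 GB → disk 4 (remaining 229 GB)
253 GB → disk 5 (remaining 247 GB)
131 GB → disk 1 (remaining 16 GB)
125 GB → disk 2 (remaining 70 GB)
79 GB → disk 3 (remaining 131 GB)
66 GB → disk 2 (remaining 4 GB)
64 GB → disk 3 (remaining 67 GB)
54 GB → disk 3 (remaining 13 GB)
47 GB → disk 4 (remaining 182 GB)

5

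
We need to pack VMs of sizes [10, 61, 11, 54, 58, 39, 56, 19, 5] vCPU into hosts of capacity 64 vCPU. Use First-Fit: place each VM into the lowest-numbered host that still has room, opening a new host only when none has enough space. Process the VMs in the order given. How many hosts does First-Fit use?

host 1: place 10 vCPU, 54 vCPU left
host 2: place 61 vCPU, 3 vCPU left
host 1: place 11 vCPU, 43 vCPU left
host 3: place 54 vCPU, 10 vCPU left
host 4: place 58 vCPU, 6 vCPU left
host 1: place 39 vCPU, 4 vCPU left
host 5: place 56 vCPU, 8 vCPU left
host 6: place 19 vCPU, 45 vCPU left
host 3: place 5 vCPU, 5 vCPU left
Final hosts: [10,11,39] [61] [54,5] [58] [56] [19].

6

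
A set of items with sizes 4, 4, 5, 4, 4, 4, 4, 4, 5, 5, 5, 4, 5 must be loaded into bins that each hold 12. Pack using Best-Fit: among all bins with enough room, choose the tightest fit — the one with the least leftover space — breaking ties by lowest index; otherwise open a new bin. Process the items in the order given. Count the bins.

6 bins

4 → bin 1 (remaining 8)
4 → bin 1 (remaining 4)
5 → bin 2 (remaining 7)
4 → bin 1 (remaining 0)
4 → bin 2 (remaining 3)
4 → bin 3 (remaining 8)
4 → bin 3 (remaining 4)
4 → bin 3 (remaining 0)
5 → bin 4 (remaining 7)
5 → bin 4 (remaining 2)
5 → bin 5 (remaining 7)
4 → bin 5 (remaining 3)
5 → bin 6 (remaining 7)
Final bins: [4,4,4] [5,4] [4,4,4] [5,5] [5,4] [5].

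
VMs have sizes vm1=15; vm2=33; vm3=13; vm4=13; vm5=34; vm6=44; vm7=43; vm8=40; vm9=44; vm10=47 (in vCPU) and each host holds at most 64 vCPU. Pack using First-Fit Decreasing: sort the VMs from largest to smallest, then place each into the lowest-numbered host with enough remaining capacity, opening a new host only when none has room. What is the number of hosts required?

Sorted descending: 47, 44, 44, 43, 40, 34, 33, 15, 13, 13.
47 vCPU → host 1 (remaining 17 vCPU)
44 vCPU → host 2 (remaining 20 vCPU)
44 vCPU → host 3 (remaining 20 vCPU)
43 vCPU → host 4 (remaining 21 vCPU)
40 vCPU → host 5 (remaining 24 vCPU)
34 vCPU → host 6 (remaining 30 vCPU)
33 vCPU → host 7 (remaining 31 vCPU)
15 vCPU → host 1 (remaining 2 vCPU)
13 vCPU → host 2 (remaining 7 vCPU)
13 vCPU → host 3 (remaining 7 vCPU)
Final hosts: [47,15] [44,13] [44,13] [43] [40] [34] [33].

7 hosts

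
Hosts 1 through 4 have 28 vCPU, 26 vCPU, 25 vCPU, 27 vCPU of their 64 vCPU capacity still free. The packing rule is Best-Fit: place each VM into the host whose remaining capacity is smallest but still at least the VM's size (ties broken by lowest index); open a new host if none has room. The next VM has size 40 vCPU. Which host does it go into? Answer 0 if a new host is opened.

0

No host has ≥ 40 vCPU free, so a new host is opened.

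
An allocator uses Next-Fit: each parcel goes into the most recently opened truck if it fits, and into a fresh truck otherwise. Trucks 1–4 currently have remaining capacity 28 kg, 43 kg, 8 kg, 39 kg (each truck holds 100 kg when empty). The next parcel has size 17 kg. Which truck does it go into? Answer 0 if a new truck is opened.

Next-Fit only looks at truck 4, which has 39 kg free.
17 kg fits there.

4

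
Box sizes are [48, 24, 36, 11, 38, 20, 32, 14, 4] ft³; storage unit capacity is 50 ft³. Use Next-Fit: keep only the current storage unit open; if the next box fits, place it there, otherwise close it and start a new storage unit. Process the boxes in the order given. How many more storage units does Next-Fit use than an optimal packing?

Next-Fit: [48] [24] [36,11] [38] [20] [32,14,4] → 6 storage units.
Total size 227 ft³; any packing needs at least ⌈227/50⌉ = 5 storage units.
An optimal packing achieves that bound: [48] [38,11] [36,14] [32,4] [24,20] → 5 storage units.
Excess: 6 − 5 = 1.

1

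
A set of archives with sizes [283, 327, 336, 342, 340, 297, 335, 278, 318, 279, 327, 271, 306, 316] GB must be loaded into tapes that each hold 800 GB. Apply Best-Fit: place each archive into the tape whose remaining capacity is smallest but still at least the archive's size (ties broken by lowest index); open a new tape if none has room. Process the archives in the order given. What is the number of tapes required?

tape 1: place 283 GB, 517 GB left
tape 1: place 327 GB, 190 GB left
tape 2: place 336 GB, 464 GB left
tape 2: place 342 GB, 122 GB left
tape 3: place 340 GB, 460 GB left
tape 3: place 297 GB, 163 GB left
tape 4: place 335 GB, 465 GB left
tape 4: place 278 GB, 187 GB left
tape 5: place 318 GB, 482 GB left
tape 5: place 279 GB, 203 GB left
tape 6: place 327 GB, 473 GB left
tape 6: place 271 GB, 202 GB left
tape 7: place 306 GB, 494 GB left
tape 7: place 316 GB, 178 GB left
Final tapes: [283,327] [336,342] [340,297] [335,278] [318,279] [327,271] [306,316].

7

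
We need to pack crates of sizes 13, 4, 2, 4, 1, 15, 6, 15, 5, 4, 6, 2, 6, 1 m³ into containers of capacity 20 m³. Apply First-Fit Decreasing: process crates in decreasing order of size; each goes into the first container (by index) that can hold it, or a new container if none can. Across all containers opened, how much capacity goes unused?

Sorted descending: 15, 15, 13, 6, 6, 6, 5, 4, 4, 4, 2, 2, 1, 1.
Put 15 m³ in container 1; 5 m³ remain.
Put 15 m³ in container 2; 5 m³ remain.
Put 13 m³ in container 3; 7 m³ remain.
Put 6 m³ in container 3; 1 m³ remain.
Put 6 m³ in container 4; 14 m³ remain.
Put 6 m³ in container 4; 8 m³ remain.
Put 5 m³ in container 1; 0 m³ remain.
Put 4 m³ in container 2; 1 m³ remain.
Put 4 m³ in container 4; 4 m³ remain.
Put 4 m³ in container 4; 0 m³ remain.
Put 2 m³ in container 5; 18 m³ remain.
Put 2 m³ in container 5; 16 m³ remain.
Put 1 m³ in container 2; 0 m³ remain.
Put 1 m³ in container 3; 0 m³ remain.
5 containers × 20 m³ = 100 m³; used 84 m³; unused 16 m³.

16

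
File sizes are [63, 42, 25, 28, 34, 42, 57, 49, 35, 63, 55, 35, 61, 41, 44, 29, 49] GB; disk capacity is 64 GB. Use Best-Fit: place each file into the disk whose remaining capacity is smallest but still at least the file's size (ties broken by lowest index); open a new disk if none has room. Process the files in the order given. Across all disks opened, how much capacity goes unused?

208

63 GB → disk 1 (remaining 1 GB)
42 GB → disk 2 (remaining 22 GB)
25 GB → disk 3 (remaining 39 GB)
28 GB → disk 3 (remaining 11 GB)
34 GB → disk 4 (remaining 30 GB)
42 GB → disk 5 (remaining 22 GB)
57 GB → disk 6 (remaining 7 GB)
49 GB → disk 7 (remaining 15 GB)
35 GB → disk 8 (remaining 29 GB)
63 GB → disk 9 (remaining 1 GB)
55 GB → disk 10 (remaining 9 GB)
35 GB → disk 11 (remaining 29 GB)
61 GB → disk 12 (remaining 3 GB)
41 GB → disk 13 (remaining 23 GB)
44 GB → disk 14 (remaining 20 GB)
29 GB → disk 8 (remaining 0 GB)
49 GB → disk 15 (remaining 15 GB)
15 disks × 64 GB = 960 GB; used 752 GB; unused 208 GB.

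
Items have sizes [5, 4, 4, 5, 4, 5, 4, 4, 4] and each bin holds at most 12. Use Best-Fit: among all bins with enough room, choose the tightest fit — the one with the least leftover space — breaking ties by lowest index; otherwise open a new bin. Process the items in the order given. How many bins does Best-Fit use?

Put 5 in bin 1; 7 remain.
Put 4 in bin 1; 3 remain.
Put 4 in bin 2; 8 remain.
Put 5 in bin 2; 3 remain.
Put 4 in bin 3; 8 remain.
Put 5 in bin 3; 3 remain.
Put 4 in bin 4; 8 remain.
Put 4 in bin 4; 4 remain.
Put 4 in bin 4; 0 remain.
Final bins: [5,4] [4,5] [4,5] [4,4,4].

4 bins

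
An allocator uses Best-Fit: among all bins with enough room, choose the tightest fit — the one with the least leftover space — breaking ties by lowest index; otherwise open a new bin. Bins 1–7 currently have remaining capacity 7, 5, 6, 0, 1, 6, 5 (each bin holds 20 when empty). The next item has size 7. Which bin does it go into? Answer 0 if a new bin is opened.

1

Bins with room: bin 1 (7).
Tightest fit is bin 1 with 7 free.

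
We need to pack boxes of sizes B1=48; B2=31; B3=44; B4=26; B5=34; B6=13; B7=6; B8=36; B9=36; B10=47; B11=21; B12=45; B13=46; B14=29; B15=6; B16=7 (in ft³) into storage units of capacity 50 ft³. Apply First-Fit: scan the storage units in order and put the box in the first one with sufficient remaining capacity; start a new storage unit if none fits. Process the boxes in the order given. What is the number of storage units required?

B1 (48 ft³) → storage unit 1 (remaining 2 ft³)
B2 (31 ft³) → storage unit 2 (remaining 19 ft³)
B3 (44 ft³) → storage unit 3 (remaining 6 ft³)
B4 (26 ft³) → storage unit 4 (remaining 24 ft³)
B5 (34 ft³) → storage unit 5 (remaining 16 ft³)
B6 (13 ft³) → storage unit 2 (remaining 6 ft³)
B7 (6 ft³) → storage unit 2 (remaining 0 ft³)
B8 (36 ft³) → storage unit 6 (remaining 14 ft³)
B9 (36 ft³) → storage unit 7 (remaining 14 ft³)
B10 (47 ft³) → storage unit 8 (remaining 3 ft³)
B11 (21 ft³) → storage unit 4 (remaining 3 ft³)
B12 (45 ft³) → storage unit 9 (remaining 5 ft³)
B13 (46 ft³) → storage unit 10 (remaining 4 ft³)
B14 (29 ft³) → storage unit 11 (remaining 21 ft³)
B15 (6 ft³) → storage unit 3 (remaining 0 ft³)
B16 (7 ft³) → storage unit 5 (remaining 9 ft³)

11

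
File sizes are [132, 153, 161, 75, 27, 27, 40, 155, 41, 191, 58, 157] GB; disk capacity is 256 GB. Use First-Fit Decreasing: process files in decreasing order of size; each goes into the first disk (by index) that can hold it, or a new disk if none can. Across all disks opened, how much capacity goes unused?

319

Sorted descending: 191, 161, 157, 155, 153, 132, 75, 58, 41, 40, 27, 27.
191 GB → disk 1 (remaining 65 GB)
161 GB → disk 2 (remaining 95 GB)
157 GB → disk 3 (remaining 99 GB)
155 GB → disk 4 (remaining 101 GB)
153 GB → disk 5 (remaining 103 GB)
132 GB → disk 6 (remaining 124 GB)
75 GB → disk 2 (remaining 20 GB)
58 GB → disk 1 (remaining 7 GB)
41 GB → disk 3 (remaining 58 GB)
40 GB → disk 3 (remaining 18 GB)
27 GB → disk 4 (remaining 74 GB)
27 GB → disk 4 (remaining 47 GB)
6 disks × 256 GB = 1536 GB; used 1217 GB; unused 319 GB.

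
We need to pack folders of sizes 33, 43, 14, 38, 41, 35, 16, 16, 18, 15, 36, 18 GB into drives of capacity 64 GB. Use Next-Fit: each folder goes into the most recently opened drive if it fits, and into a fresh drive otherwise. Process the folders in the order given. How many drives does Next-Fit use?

7 drives

33 GB → drive 1 (remaining 31 GB)
43 GB → drive 2 (remaining 21 GB)
14 GB → drive 2 (remaining 7 GB)
38 GB → drive 3 (remaining 26 GB)
41 GB → drive 4 (remaining 23 GB)
35 GB → drive 5 (remaining 29 GB)
16 GB → drive 5 (remaining 13 GB)
16 GB → drive 6 (remaining 48 GB)
18 GB → drive 6 (remaining 30 GB)
15 GB → drive 6 (remaining 15 GB)
36 GB → drive 7 (remaining 28 GB)
18 GB → drive 7 (remaining 10 GB)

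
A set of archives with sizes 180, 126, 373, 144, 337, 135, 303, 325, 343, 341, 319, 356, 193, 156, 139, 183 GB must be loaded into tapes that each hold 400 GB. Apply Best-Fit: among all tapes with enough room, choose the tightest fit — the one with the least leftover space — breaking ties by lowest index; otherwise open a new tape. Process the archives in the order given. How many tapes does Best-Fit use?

12 tapes

180 GB → tape 1 (remaining 220 GB)
126 GB → tape 1 (remaining 94 GB)
373 GB → tape 2 (remaining 27 GB)
144 GB → tape 3 (remaining 256 GB)
337 GB → tape 4 (remaining 63 GB)
135 GB → tape 3 (remaining 121 GB)
303 GB → tape 5 (remaining 97 GB)
325 GB → tape 6 (remaining 75 GB)
343 GB → tape 7 (remaining 57 GB)
341 GB → tape 8 (remaining 59 GB)
319 GB → tape 9 (remaining 81 GB)
356 GB → tape 10 (remaining 44 GB)
193 GB → tape 11 (remaining 207 GB)
156 GB → tape 11 (remaining 51 GB)
139 GB → tape 12 (remaining 261 GB)
183 GB → tape 12 (remaining 78 GB)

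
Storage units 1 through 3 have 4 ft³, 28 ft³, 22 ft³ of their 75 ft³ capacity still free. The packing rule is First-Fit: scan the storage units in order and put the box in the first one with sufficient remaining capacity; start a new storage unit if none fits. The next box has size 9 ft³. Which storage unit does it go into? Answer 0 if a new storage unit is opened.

Storage units with room: storage unit 2 (28 ft³), storage unit 3 (22 ft³).
The first with room is storage unit 2.

2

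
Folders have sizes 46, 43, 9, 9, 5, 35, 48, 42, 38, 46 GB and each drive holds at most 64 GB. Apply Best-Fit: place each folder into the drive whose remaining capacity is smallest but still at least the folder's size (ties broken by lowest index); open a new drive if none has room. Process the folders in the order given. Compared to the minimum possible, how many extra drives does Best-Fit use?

0

Best-Fit: [46,9,9] [43,5] [35] [48] [42] [38] [46] → 7 drives.
7 folders exceed 32 GB (half the capacity), and no two of those can share a drive, so at least 7 drives are needed.
So 7 is already optimal.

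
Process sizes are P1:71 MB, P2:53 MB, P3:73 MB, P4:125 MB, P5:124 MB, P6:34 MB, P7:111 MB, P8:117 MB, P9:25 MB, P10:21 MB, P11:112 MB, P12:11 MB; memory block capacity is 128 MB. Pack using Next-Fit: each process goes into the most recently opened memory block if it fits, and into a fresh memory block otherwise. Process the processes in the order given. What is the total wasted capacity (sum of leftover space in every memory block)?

Put P1 (71 MB) in memory block 1; 57 MB remain.
Put P2 (53 MB) in memory block 1; 4 MB remain.
Put P3 (73 MB) in memory block 2; 55 MB remain.
Put P4 (125 MB) in memory block 3; 3 MB remain.
Put P5 (124 MB) in memory block 4; 4 MB remain.
Put P6 (34 MB) in memory block 5; 94 MB remain.
Put P7 (111 MB) in memory block 6; 17 MB remain.
Put P8 (117 MB) in memory block 7; 11 MB remain.
Put P9 (25 MB) in memory block 8; 103 MB remain.
Put P10 (21 MB) in memory block 8; 82 MB remain.
Put P11 (112 MB) in memory block 9; 16 MB remain.
Put P12 (11 MB) in memory block 9; 5 MB remain.
9 memory blocks × 128 MB = 1152 MB; used 877 MB; unused 275 MB.

275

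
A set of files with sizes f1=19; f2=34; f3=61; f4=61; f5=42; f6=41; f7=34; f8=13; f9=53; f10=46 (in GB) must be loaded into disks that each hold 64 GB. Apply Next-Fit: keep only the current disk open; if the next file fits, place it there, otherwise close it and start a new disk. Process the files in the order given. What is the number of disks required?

Put f1 (19 GB) in disk 1; 45 GB remain.
Put f2 (34 GB) in disk 1; 11 GB remain.
Put f3 (61 GB) in disk 2; 3 GB remain.
Put f4 (61 GB) in disk 3; 3 GB remain.
Put f5 (42 GB) in disk 4; 22 GB remain.
Put f6 (41 GB) in disk 5; 23 GB remain.
Put f7 (34 GB) in disk 6; 30 GB remain.
Put f8 (13 GB) in disk 6; 17 GB remain.
Put f9 (53 GB) in disk 7; 11 GB remain.
Put f10 (46 GB) in disk 8; 18 GB remain.

8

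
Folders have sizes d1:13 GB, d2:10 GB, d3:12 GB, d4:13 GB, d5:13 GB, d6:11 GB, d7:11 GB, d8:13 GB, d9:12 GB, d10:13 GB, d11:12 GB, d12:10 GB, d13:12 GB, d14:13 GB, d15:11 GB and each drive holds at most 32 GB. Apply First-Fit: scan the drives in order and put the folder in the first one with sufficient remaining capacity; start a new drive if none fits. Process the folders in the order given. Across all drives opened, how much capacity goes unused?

77

d1 (13 GB) → drive 1 (remaining 19 GB)
d2 (10 GB) → drive 1 (remaining 9 GB)
d3 (12 GB) → drive 2 (remaining 20 GB)
d4 (13 GB) → drive 2 (remaining 7 GB)
d5 (13 GB) → drive 3 (remaining 19 GB)
d6 (11 GB) → drive 3 (remaining 8 GB)
d7 (11 GB) → drive 4 (remaining 21 GB)
d8 (13 GB) → drive 4 (remaining 8 GB)
d9 (12 GB) → drive 5 (remaining 20 GB)
d10 (13 GB) → drive 5 (remaining 7 GB)
d11 (12 GB) → drive 6 (remaining 20 GB)
d12 (10 GB) → drive 6 (remaining 10 GB)
d13 (12 GB) → drive 7 (remaining 20 GB)
d14 (13 GB) → drive 7 (remaining 7 GB)
d15 (11 GB) → drive 8 (remaining 21 GB)
8 drives × 32 GB = 256 GB; used 179 GB; unused 77 GB.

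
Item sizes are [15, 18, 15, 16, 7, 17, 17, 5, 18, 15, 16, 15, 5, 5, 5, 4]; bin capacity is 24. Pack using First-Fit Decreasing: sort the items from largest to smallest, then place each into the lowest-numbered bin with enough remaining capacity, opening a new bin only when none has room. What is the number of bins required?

Sorted descending: 18, 18, 17, 17, 16, 16, 15, 15, 15, 15, 7, 5, 5, 5, 5, 4.
Put 18 in bin 1; 6 remain.
Put 18 in bin 2; 6 remain.
Put 17 in bin 3; 7 remain.
Put 17 in bin 4; 7 remain.
Put 16 in bin 5; 8 remain.
Put 16 in bin 6; 8 remain.
Put 15 in bin 7; 9 remain.
Put 15 in bin 8; 9 remain.
Put 15 in bin 9; 9 remain.
Put 15 in bin 10; 9 remain.
Put 7 in bin 3; 0 remain.
Put 5 in bin 1; 1 remain.
Put 5 in bin 2; 1 remain.
Put 5 in bin 4; 2 remain.
Put 5 in bin 5; 3 remain.
Put 4 in bin 6; 4 remain.

10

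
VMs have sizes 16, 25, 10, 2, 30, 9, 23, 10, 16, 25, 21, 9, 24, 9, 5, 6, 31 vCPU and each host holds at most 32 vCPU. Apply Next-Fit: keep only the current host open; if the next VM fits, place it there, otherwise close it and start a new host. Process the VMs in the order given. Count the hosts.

16 vCPU → host 1 (remaining 16 vCPU)
25 vCPU → host 2 (remaining 7 vCPU)
10 vCPU → host 3 (remaining 22 vCPU)
2 vCPU → host 3 (remaining 20 vCPU)
30 vCPU → host 4 (remaining 2 vCPU)
9 vCPU → host 5 (remaining 23 vCPU)
23 vCPU → host 5 (remaining 0 vCPU)
10 vCPU → host 6 (remaining 22 vCPU)
16 vCPU → host 6 (remaining 6 vCPU)
25 vCPU → host 7 (remaining 7 vCPU)
21 vCPU → host 8 (remaining 11 vCPU)
9 vCPU → host 8 (remaining 2 vCPU)
24 vCPU → host 9 (remaining 8 vCPU)
9 vCPU → host 10 (remaining 23 vCPU)
5 vCPU → host 10 (remaining 18 vCPU)
6 vCPU → host 10 (remaining 12 vCPU)
31 vCPU → host 11 (remaining 1 vCPU)
Final hosts: [16] [25] [10,2] [30] [9,23] [10,16] [25] [21,9] [24] [9,5,6] [31].

11 hosts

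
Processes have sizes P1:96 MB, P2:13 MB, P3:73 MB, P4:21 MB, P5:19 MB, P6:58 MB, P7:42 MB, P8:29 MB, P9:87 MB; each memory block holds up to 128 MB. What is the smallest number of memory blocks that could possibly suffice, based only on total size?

4

Total size = 96 + 13 + 73 + 21 + 19 + 58 + 42 + 29 + 87 = 438 MB.
⌈438 / 128⌉ = 4.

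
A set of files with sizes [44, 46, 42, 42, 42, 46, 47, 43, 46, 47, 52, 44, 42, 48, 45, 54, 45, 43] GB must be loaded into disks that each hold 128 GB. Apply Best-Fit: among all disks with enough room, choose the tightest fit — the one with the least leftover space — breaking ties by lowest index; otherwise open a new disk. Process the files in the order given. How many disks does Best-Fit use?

9

Put 44 GB in disk 1; 84 GB remain.
Put 46 GB in disk 1; 38 GB remain.
Put 42 GB in disk 2; 86 GB remain.
Put 42 GB in disk 2; 44 GB remain.
Put 42 GB in disk 2; 2 GB remain.
Put 46 GB in disk 3; 82 GB remain.
Put 47 GB in disk 3; 35 GB remain.
Put 43 GB in disk 4; 85 GB remain.
Put 46 GB in disk 4; 39 GB remain.
Put 47 GB in disk 5; 81 GB remain.
Put 52 GB in disk 5; 29 GB remain.
Put 44 GB in disk 6; 84 GB remain.
Put 42 GB in disk 6; 42 GB remain.
Put 48 GB in disk 7; 80 GB remain.
Put 45 GB in disk 7; 35 GB remain.
Put 54 GB in disk 8; 74 GB remain.
Put 45 GB in disk 8; 29 GB remain.
Put 43 GB in disk 9; 85 GB remain.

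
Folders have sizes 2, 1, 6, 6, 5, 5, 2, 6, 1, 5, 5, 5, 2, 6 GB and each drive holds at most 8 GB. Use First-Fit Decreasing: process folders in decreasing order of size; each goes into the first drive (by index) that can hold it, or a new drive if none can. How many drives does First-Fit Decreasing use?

Sorted descending: 6, 6, 6, 6, 5, 5, 5, 5, 5, 2, 2, 2, 1, 1.
drive 1: place 6 GB, 2 GB left
drive 2: place 6 GB, 2 GB left
drive 3: place 6 GB, 2 GB left
drive 4: place 6 GB, 2 GB left
drive 5: place 5 GB, 3 GB left
drive 6: place 5 GB, 3 GB left
drive 7: place 5 GB, 3 GB left
drive 8: place 5 GB, 3 GB left
drive 9: place 5 GB, 3 GB left
drive 1: place 2 GB, 0 GB left
drive 2: place 2 GB, 0 GB left
drive 3: place 2 GB, 0 GB left
drive 4: place 1 GB, 1 GB left
drive 4: place 1 GB, 0 GB left

9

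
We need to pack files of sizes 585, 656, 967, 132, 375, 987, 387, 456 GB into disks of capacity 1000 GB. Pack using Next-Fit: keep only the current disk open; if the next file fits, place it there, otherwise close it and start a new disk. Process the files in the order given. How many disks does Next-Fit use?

Put 585 GB in disk 1; 415 GB remain.
Put 656 GB in disk 2; 344 GB remain.
Put 967 GB in disk 3; 33 GB remain.
Put 132 GB in disk 4; 868 GB remain.
Put 375 GB in disk 4; 493 GB remain.
Put 987 GB in disk 5; 13 GB remain.
Put 387 GB in disk 6; 613 GB remain.
Put 456 GB in disk 6; 157 GB remain.

6 disks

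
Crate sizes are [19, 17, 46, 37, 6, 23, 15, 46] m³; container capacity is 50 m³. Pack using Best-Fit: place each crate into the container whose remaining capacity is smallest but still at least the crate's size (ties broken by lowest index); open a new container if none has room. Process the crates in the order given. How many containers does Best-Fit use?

5

container 1: place 19 m³, 31 m³ left
container 1: place 17 m³, 14 m³ left
container 2: place 46 m³, 4 m³ left
container 3: place 37 m³, 13 m³ left
container 3: place 6 m³, 7 m³ left
container 4: place 23 m³, 27 m³ left
container 4: place 15 m³, 12 m³ left
container 5: place 46 m³, 4 m³ left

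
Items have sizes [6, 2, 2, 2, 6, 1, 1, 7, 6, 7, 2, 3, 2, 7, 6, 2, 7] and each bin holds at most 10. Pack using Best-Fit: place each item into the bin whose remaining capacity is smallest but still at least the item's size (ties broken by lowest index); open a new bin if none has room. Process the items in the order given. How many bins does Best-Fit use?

8

bin 1: place 6, 4 left
bin 1: place 2, 2 left
bin 1: place 2, 0 left
bin 2: place 2, 8 left
bin 2: place 6, 2 left
bin 2: place 1, 1 left
bin 2: place 1, 0 left
bin 3: place 7, 3 left
bin 4: place 6, 4 left
bin 5: place 7, 3 left
bin 3: place 2, 1 left
bin 5: place 3, 0 left
bin 4: place 2, 2 left
bin 6: place 7, 3 left
bin 7: place 6, 4 left
bin 4: place 2, 0 left
bin 8: place 7, 3 left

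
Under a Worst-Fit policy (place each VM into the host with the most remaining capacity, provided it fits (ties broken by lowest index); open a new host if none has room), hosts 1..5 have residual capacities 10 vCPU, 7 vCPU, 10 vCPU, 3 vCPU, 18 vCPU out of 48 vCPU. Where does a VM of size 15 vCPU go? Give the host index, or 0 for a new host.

Hosts with room: host 5 (18 vCPU).
Most room is host 5 with 18 vCPU free.

5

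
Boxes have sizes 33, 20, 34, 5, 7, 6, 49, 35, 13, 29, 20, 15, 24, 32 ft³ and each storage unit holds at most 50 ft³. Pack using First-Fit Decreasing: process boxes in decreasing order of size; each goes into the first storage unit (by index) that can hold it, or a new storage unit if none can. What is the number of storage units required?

Sorted descending: 49, 35, 34, 33, 32, 29, 24, 20, 20, 15, 13, 7, 6, 5.
storage unit 1: place 49 ft³, 1 ft³ left
storage unit 2: place 35 ft³, 15 ft³ left
storage unit 3: place 34 ft³, 16 ft³ left
storage unit 4: place 33 ft³, 17 ft³ left
storage unit 5: place 32 ft³, 18 ft³ left
storage unit 6: place 29 ft³, 21 ft³ left
storage unit 7: place 24 ft³, 26 ft³ left
storage unit 6: place 20 ft³, 1 ft³ left
storage unit 7: place 20 ft³, 6 ft³ left
storage unit 2: place 15 ft³, 0 ft³ left
storage unit 3: place 13 ft³, 3 ft³ left
storage unit 4: place 7 ft³, 10 ft³ left
storage unit 4: place 6 ft³, 4 ft³ left
storage unit 5: place 5 ft³, 13 ft³ left
Final storage units: [49] [35,15] [34,13] [33,7,6] [32,5] [29,20] [24,20].

7 storage units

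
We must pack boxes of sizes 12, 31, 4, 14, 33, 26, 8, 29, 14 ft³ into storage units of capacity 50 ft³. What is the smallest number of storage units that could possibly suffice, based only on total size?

Total size = 12 + 31 + 4 + 14 + 33 + 26 + 8 + 29 + 14 = 171 ft³.
⌈171 / 50⌉ = 4.

4 storage units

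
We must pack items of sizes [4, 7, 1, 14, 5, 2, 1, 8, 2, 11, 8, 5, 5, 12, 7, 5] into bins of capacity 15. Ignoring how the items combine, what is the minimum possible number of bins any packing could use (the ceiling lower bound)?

Total size = 4 + 7 + 1 + 14 + 5 + 2 + 1 + 8 + 2 + 11 + 8 + 5 + 5 + 12 + 7 + 5 = 97.
⌈97 / 15⌉ = 7.

7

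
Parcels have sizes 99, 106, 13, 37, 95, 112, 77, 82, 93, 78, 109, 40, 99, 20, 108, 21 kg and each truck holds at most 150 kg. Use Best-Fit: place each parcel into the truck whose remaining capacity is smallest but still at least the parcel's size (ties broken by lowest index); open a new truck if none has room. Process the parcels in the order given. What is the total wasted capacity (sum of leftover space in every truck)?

461

truck 1: place 99 kg, 51 kg left
truck 2: place 106 kg, 44 kg left
truck 2: place 13 kg, 31 kg left
truck 1: place 37 kg, 14 kg left
truck 3: place 95 kg, 55 kg left
truck 4: place 112 kg, 38 kg left
truck 5: place 77 kg, 73 kg left
truck 6: place 82 kg, 68 kg left
truck 7: place 93 kg, 57 kg left
truck 8: place 78 kg, 72 kg left
truck 9: place 109 kg, 41 kg left
truck 9: place 40 kg, 1 kg left
truck 10: place 99 kg, 51 kg left
truck 2: place 20 kg, 11 kg left
truck 11: place 108 kg, 42 kg left
truck 4: place 21 kg, 17 kg left
11 trucks × 150 kg = 1650 kg; used 1189 kg; unused 461 kg.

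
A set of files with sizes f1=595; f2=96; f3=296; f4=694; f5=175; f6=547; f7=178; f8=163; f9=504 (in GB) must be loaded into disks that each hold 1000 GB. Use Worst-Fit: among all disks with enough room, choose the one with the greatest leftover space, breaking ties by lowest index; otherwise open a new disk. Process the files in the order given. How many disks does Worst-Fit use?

4 disks

Put f1 (595 GB) in disk 1; 405 GB remain.
Put f2 (96 GB) in disk 1; 309 GB remain.
Put f3 (296 GB) in disk 1; 13 GB remain.
Put f4 (694 GB) in disk 2; 306 GB remain.
Put f5 (175 GB) in disk 2; 131 GB remain.
Put f6 (547 GB) in disk 3; 453 GB remain.
Put f7 (178 GB) in disk 3; 275 GB remain.
Put f8 (163 GB) in disk 3; 112 GB remain.
Put f9 (504 GB) in disk 4; 496 GB remain.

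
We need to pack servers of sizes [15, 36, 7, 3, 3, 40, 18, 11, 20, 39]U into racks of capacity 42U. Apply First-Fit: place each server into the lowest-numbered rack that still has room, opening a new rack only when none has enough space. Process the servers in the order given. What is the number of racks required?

5

Put 15U in rack 1; 27U remain.
Put 36U in rack 2; 6U remain.
Put 7U in rack 1; 20U remain.
Put 3U in rack 1; 17U remain.
Put 3U in rack 1; 14U remain.
Put 40U in rack 3; 2U remain.
Put 18U in rack 4; 24U remain.
Put 11U in rack 1; 3U remain.
Put 20U in rack 4; 4U remain.
Put 39U in rack 5; 3U remain.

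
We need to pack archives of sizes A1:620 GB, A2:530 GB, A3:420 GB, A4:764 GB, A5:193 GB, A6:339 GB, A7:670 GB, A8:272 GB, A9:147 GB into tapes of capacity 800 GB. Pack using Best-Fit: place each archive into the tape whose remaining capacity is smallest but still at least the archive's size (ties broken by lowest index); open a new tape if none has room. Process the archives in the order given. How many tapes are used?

6

Put A1 (620 GB) in tape 1; 180 GB remain.
Put A2 (530 GB) in tape 2; 270 GB remain.
Put A3 (420 GB) in tape 3; 380 GB remain.
Put A4 (764 GB) in tape 4; 36 GB remain.
Put A5 (193 GB) in tape 2; 77 GB remain.
Put A6 (339 GB) in tape 3; 41 GB remain.
Put A7 (670 GB) in tape 5; 130 GB remain.
Put A8 (272 GB) in tape 6; 528 GB remain.
Put A9 (147 GB) in tape 1; 33 GB remain.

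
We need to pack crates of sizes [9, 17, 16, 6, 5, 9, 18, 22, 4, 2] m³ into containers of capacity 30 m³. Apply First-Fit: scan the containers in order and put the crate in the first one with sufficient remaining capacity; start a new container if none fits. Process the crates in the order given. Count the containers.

4 containers

9 m³ → container 1 (remaining 21 m³)
17 m³ → container 1 (remaining 4 m³)
16 m³ → container 2 (remaining 14 m³)
6 m³ → container 2 (remaining 8 m³)
5 m³ → container 2 (remaining 3 m³)
9 m³ → container 3 (remaining 21 m³)
18 m³ → container 3 (remaining 3 m³)
22 m³ → container 4 (remaining 8 m³)
4 m³ → container 1 (remaining 0 m³)
2 m³ → container 2 (remaining 1 m³)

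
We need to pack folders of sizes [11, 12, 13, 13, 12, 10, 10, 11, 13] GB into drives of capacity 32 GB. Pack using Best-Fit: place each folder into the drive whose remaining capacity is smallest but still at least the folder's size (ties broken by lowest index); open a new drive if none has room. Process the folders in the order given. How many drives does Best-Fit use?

Put 11 GB in drive 1; 21 GB remain.
Put 12 GB in drive 1; 9 GB remain.
Put 13 GB in drive 2; 19 GB remain.
Put 13 GB in drive 2; 6 GB remain.
Put 12 GB in drive 3; 20 GB remain.
Put 10 GB in drive 3; 10 GB remain.
Put 10 GB in drive 3; 0 GB remain.
Put 11 GB in drive 4; 21 GB remain.
Put 13 GB in drive 4; 8 GB remain.
Final drives: [11,12] [13,13] [12,10,10] [11,13].

4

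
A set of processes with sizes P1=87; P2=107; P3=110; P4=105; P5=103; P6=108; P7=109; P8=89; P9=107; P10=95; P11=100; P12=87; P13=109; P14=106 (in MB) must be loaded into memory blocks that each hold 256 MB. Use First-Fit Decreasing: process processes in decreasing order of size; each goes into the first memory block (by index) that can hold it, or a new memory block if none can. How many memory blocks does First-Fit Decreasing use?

Sorted descending: 110, 109, 109, 108, 107, 107, 106, 105, 103, 100, 95, 89, 87, 87.
memory block 1: place 110 MB, 146 MB left
memory block 1: place 109 MB, 37 MB left
memory block 2: place 109 MB, 147 MB left
memory block 2: place 108 MB, 39 MB left
memory block 3: place 107 MB, 149 MB left
memory block 3: place 107 MB, 42 MB left
memory block 4: place 106 MB, 150 MB left
memory block 4: place 105 MB, 45 MB left
memory block 5: place 103 MB, 153 MB left
memory block 5: place 100 MB, 53 MB left
memory block 6: place 95 MB, 161 MB left
memory block 6: place 89 MB, 72 MB left
memory block 7: place 87 MB, 169 MB left
memory block 7: place 87 MB, 82 MB left

7 memory blocks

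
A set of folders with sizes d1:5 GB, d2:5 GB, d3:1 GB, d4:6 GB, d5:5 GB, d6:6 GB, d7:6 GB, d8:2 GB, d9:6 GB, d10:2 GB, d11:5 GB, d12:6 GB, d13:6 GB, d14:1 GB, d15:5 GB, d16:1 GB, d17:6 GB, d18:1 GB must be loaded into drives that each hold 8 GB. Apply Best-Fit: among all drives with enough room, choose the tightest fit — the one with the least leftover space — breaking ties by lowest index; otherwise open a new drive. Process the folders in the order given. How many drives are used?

12

d1 (5 GB) → drive 1 (remaining 3 GB)
d2 (5 GB) → drive 2 (remaining 3 GB)
d3 (1 GB) → drive 1 (remaining 2 GB)
d4 (6 GB) → drive 3 (remaining 2 GB)
d5 (5 GB) → drive 4 (remaining 3 GB)
d6 (6 GB) → drive 5 (remaining 2 GB)
d7 (6 GB) → drive 6 (remaining 2 GB)
d8 (2 GB) → drive 1 (remaining 0 GB)
d9 (6 GB) → drive 7 (remaining 2 GB)
d10 (2 GB) → drive 3 (remaining 0 GB)
d11 (5 GB) → drive 8 (remaining 3 GB)
d12 (6 GB) → drive 9 (remaining 2 GB)
d13 (6 GB) → drive 10 (remaining 2 GB)
d14 (1 GB) → drive 5 (remaining 1 GB)
d15 (5 GB) → drive 11 (remaining 3 GB)
d16 (1 GB) → drive 5 (remaining 0 GB)
d17 (6 GB) → drive 12 (remaining 2 GB)
d18 (1 GB) → drive 6 (remaining 1 GB)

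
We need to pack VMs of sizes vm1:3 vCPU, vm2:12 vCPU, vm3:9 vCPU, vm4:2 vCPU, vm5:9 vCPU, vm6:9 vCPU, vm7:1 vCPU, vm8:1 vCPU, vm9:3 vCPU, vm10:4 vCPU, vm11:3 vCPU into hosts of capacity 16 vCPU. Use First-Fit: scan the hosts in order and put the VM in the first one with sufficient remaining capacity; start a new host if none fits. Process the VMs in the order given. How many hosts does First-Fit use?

host 1: place vm1 (3 vCPU), 13 vCPU left
host 1: place vm2 (12 vCPU), 1 vCPU left
host 2: place vm3 (9 vCPU), 7 vCPU left
host 2: place vm4 (2 vCPU), 5 vCPU left
host 3: place vm5 (9 vCPU), 7 vCPU left
host 4: place vm6 (9 vCPU), 7 vCPU left
host 1: place vm7 (1 vCPU), 0 vCPU left
host 2: place vm8 (1 vCPU), 4 vCPU left
host 2: place vm9 (3 vCPU), 1 vCPU left
host 3: place vm10 (4 vCPU), 3 vCPU left
host 3: place vm11 (3 vCPU), 0 vCPU left
Final hosts: [3,12,1] [9,2,1,3] [9,4,3] [9].

4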